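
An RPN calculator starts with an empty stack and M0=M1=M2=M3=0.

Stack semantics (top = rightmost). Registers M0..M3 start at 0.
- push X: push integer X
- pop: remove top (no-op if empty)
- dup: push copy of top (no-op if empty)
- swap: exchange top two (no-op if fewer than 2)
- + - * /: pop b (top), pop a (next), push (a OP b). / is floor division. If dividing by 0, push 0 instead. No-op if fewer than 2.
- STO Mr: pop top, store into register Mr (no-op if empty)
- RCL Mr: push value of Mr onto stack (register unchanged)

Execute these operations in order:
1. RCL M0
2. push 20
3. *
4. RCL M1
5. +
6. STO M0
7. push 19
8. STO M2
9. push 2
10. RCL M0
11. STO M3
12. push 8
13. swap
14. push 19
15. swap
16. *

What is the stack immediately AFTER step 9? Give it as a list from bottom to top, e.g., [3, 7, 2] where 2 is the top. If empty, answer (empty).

After op 1 (RCL M0): stack=[0] mem=[0,0,0,0]
After op 2 (push 20): stack=[0,20] mem=[0,0,0,0]
After op 3 (*): stack=[0] mem=[0,0,0,0]
After op 4 (RCL M1): stack=[0,0] mem=[0,0,0,0]
After op 5 (+): stack=[0] mem=[0,0,0,0]
After op 6 (STO M0): stack=[empty] mem=[0,0,0,0]
After op 7 (push 19): stack=[19] mem=[0,0,0,0]
After op 8 (STO M2): stack=[empty] mem=[0,0,19,0]
After op 9 (push 2): stack=[2] mem=[0,0,19,0]

[2]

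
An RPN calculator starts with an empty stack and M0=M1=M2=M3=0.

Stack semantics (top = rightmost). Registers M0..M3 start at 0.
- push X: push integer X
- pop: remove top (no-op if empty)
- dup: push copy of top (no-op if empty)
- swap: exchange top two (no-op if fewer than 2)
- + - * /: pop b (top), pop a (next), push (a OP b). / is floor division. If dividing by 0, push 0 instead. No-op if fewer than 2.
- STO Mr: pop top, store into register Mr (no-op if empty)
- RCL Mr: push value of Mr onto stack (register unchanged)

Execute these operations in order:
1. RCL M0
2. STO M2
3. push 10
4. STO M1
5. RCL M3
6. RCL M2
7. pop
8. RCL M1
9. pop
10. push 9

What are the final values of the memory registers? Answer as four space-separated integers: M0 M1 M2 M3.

Answer: 0 10 0 0

Derivation:
After op 1 (RCL M0): stack=[0] mem=[0,0,0,0]
After op 2 (STO M2): stack=[empty] mem=[0,0,0,0]
After op 3 (push 10): stack=[10] mem=[0,0,0,0]
After op 4 (STO M1): stack=[empty] mem=[0,10,0,0]
After op 5 (RCL M3): stack=[0] mem=[0,10,0,0]
After op 6 (RCL M2): stack=[0,0] mem=[0,10,0,0]
After op 7 (pop): stack=[0] mem=[0,10,0,0]
After op 8 (RCL M1): stack=[0,10] mem=[0,10,0,0]
After op 9 (pop): stack=[0] mem=[0,10,0,0]
After op 10 (push 9): stack=[0,9] mem=[0,10,0,0]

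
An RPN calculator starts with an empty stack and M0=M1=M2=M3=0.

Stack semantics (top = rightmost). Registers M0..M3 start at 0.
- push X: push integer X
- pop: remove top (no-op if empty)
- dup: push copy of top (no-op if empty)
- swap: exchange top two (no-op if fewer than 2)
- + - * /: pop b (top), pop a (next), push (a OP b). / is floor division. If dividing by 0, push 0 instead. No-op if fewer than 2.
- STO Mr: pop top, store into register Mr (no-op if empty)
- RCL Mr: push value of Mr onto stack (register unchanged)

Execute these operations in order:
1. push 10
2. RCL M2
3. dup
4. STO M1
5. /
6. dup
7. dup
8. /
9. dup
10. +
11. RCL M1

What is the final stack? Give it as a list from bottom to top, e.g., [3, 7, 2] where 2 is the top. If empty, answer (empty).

Answer: [0, 0, 0]

Derivation:
After op 1 (push 10): stack=[10] mem=[0,0,0,0]
After op 2 (RCL M2): stack=[10,0] mem=[0,0,0,0]
After op 3 (dup): stack=[10,0,0] mem=[0,0,0,0]
After op 4 (STO M1): stack=[10,0] mem=[0,0,0,0]
After op 5 (/): stack=[0] mem=[0,0,0,0]
After op 6 (dup): stack=[0,0] mem=[0,0,0,0]
After op 7 (dup): stack=[0,0,0] mem=[0,0,0,0]
After op 8 (/): stack=[0,0] mem=[0,0,0,0]
After op 9 (dup): stack=[0,0,0] mem=[0,0,0,0]
After op 10 (+): stack=[0,0] mem=[0,0,0,0]
After op 11 (RCL M1): stack=[0,0,0] mem=[0,0,0,0]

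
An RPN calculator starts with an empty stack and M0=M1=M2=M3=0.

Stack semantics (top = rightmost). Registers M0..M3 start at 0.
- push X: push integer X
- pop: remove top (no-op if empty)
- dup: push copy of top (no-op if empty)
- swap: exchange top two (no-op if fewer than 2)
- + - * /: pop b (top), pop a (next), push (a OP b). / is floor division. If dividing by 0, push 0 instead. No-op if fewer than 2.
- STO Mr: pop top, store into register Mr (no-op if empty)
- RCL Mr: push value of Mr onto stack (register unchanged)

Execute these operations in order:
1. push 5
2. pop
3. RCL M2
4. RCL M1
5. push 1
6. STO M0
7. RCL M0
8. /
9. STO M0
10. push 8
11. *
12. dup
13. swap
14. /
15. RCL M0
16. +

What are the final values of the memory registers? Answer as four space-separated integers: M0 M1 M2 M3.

After op 1 (push 5): stack=[5] mem=[0,0,0,0]
After op 2 (pop): stack=[empty] mem=[0,0,0,0]
After op 3 (RCL M2): stack=[0] mem=[0,0,0,0]
After op 4 (RCL M1): stack=[0,0] mem=[0,0,0,0]
After op 5 (push 1): stack=[0,0,1] mem=[0,0,0,0]
After op 6 (STO M0): stack=[0,0] mem=[1,0,0,0]
After op 7 (RCL M0): stack=[0,0,1] mem=[1,0,0,0]
After op 8 (/): stack=[0,0] mem=[1,0,0,0]
After op 9 (STO M0): stack=[0] mem=[0,0,0,0]
After op 10 (push 8): stack=[0,8] mem=[0,0,0,0]
After op 11 (*): stack=[0] mem=[0,0,0,0]
After op 12 (dup): stack=[0,0] mem=[0,0,0,0]
After op 13 (swap): stack=[0,0] mem=[0,0,0,0]
After op 14 (/): stack=[0] mem=[0,0,0,0]
After op 15 (RCL M0): stack=[0,0] mem=[0,0,0,0]
After op 16 (+): stack=[0] mem=[0,0,0,0]

Answer: 0 0 0 0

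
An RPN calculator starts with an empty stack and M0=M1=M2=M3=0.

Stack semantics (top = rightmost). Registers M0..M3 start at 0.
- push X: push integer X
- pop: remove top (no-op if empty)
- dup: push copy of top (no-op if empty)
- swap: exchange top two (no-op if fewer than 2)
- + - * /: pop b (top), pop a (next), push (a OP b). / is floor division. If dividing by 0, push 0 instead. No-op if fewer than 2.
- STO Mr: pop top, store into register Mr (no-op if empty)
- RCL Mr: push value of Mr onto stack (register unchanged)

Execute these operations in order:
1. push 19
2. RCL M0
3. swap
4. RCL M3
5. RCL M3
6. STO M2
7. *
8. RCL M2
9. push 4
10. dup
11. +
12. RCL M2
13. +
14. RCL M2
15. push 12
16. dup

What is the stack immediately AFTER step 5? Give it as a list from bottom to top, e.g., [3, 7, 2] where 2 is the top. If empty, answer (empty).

After op 1 (push 19): stack=[19] mem=[0,0,0,0]
After op 2 (RCL M0): stack=[19,0] mem=[0,0,0,0]
After op 3 (swap): stack=[0,19] mem=[0,0,0,0]
After op 4 (RCL M3): stack=[0,19,0] mem=[0,0,0,0]
After op 5 (RCL M3): stack=[0,19,0,0] mem=[0,0,0,0]

[0, 19, 0, 0]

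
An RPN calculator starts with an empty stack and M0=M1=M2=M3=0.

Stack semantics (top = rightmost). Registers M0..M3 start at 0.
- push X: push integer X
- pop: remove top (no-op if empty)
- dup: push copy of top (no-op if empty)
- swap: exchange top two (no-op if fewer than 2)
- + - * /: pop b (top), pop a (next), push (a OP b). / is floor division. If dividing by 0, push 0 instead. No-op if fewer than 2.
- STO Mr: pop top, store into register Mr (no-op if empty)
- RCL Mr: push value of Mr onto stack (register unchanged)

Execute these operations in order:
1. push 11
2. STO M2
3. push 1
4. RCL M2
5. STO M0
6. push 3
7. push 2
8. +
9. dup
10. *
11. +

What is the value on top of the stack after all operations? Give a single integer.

Answer: 26

Derivation:
After op 1 (push 11): stack=[11] mem=[0,0,0,0]
After op 2 (STO M2): stack=[empty] mem=[0,0,11,0]
After op 3 (push 1): stack=[1] mem=[0,0,11,0]
After op 4 (RCL M2): stack=[1,11] mem=[0,0,11,0]
After op 5 (STO M0): stack=[1] mem=[11,0,11,0]
After op 6 (push 3): stack=[1,3] mem=[11,0,11,0]
After op 7 (push 2): stack=[1,3,2] mem=[11,0,11,0]
After op 8 (+): stack=[1,5] mem=[11,0,11,0]
After op 9 (dup): stack=[1,5,5] mem=[11,0,11,0]
After op 10 (*): stack=[1,25] mem=[11,0,11,0]
After op 11 (+): stack=[26] mem=[11,0,11,0]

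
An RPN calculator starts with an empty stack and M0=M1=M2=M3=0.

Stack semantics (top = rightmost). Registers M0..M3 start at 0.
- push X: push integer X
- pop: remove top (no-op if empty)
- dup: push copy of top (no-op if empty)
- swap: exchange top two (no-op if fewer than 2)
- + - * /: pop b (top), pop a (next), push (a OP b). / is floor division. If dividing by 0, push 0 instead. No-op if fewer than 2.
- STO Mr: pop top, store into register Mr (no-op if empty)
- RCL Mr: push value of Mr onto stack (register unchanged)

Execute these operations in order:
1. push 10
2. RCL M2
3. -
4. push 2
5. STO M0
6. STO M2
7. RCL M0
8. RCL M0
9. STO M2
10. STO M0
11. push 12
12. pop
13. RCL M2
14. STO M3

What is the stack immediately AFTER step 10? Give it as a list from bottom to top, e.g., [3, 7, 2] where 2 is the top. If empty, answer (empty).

After op 1 (push 10): stack=[10] mem=[0,0,0,0]
After op 2 (RCL M2): stack=[10,0] mem=[0,0,0,0]
After op 3 (-): stack=[10] mem=[0,0,0,0]
After op 4 (push 2): stack=[10,2] mem=[0,0,0,0]
After op 5 (STO M0): stack=[10] mem=[2,0,0,0]
After op 6 (STO M2): stack=[empty] mem=[2,0,10,0]
After op 7 (RCL M0): stack=[2] mem=[2,0,10,0]
After op 8 (RCL M0): stack=[2,2] mem=[2,0,10,0]
After op 9 (STO M2): stack=[2] mem=[2,0,2,0]
After op 10 (STO M0): stack=[empty] mem=[2,0,2,0]

(empty)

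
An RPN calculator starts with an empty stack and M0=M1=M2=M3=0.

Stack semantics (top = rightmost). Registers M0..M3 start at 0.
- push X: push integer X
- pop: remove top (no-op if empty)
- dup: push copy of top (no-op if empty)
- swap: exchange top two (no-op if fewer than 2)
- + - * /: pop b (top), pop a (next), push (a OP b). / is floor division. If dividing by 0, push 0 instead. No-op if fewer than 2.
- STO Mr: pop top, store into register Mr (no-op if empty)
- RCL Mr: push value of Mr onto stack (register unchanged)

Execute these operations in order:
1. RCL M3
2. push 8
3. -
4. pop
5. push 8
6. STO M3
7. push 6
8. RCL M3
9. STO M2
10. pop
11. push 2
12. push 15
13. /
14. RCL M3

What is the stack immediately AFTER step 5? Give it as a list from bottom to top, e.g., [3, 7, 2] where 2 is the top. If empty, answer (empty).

After op 1 (RCL M3): stack=[0] mem=[0,0,0,0]
After op 2 (push 8): stack=[0,8] mem=[0,0,0,0]
After op 3 (-): stack=[-8] mem=[0,0,0,0]
After op 4 (pop): stack=[empty] mem=[0,0,0,0]
After op 5 (push 8): stack=[8] mem=[0,0,0,0]

[8]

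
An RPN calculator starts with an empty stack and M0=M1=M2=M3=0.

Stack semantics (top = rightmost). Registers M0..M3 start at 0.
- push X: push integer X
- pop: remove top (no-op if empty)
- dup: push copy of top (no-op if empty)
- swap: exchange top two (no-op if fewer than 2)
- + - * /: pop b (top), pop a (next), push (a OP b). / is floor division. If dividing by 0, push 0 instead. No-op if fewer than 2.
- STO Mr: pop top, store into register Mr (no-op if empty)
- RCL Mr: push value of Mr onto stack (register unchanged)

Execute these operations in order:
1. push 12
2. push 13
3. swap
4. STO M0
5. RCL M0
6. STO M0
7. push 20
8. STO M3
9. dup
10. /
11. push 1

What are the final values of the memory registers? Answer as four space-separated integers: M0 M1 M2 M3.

Answer: 12 0 0 20

Derivation:
After op 1 (push 12): stack=[12] mem=[0,0,0,0]
After op 2 (push 13): stack=[12,13] mem=[0,0,0,0]
After op 3 (swap): stack=[13,12] mem=[0,0,0,0]
After op 4 (STO M0): stack=[13] mem=[12,0,0,0]
After op 5 (RCL M0): stack=[13,12] mem=[12,0,0,0]
After op 6 (STO M0): stack=[13] mem=[12,0,0,0]
After op 7 (push 20): stack=[13,20] mem=[12,0,0,0]
After op 8 (STO M3): stack=[13] mem=[12,0,0,20]
After op 9 (dup): stack=[13,13] mem=[12,0,0,20]
After op 10 (/): stack=[1] mem=[12,0,0,20]
After op 11 (push 1): stack=[1,1] mem=[12,0,0,20]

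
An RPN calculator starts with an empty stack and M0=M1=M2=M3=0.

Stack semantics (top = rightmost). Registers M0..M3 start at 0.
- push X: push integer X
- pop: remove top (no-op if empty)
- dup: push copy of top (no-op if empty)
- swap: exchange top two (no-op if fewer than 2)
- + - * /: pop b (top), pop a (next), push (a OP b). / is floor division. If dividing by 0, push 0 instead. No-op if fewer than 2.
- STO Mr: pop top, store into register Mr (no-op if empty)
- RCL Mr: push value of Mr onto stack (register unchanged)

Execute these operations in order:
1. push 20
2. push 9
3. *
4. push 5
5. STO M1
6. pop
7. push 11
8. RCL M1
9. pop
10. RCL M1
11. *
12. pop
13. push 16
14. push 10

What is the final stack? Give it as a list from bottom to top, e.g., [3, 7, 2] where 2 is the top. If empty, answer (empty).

After op 1 (push 20): stack=[20] mem=[0,0,0,0]
After op 2 (push 9): stack=[20,9] mem=[0,0,0,0]
After op 3 (*): stack=[180] mem=[0,0,0,0]
After op 4 (push 5): stack=[180,5] mem=[0,0,0,0]
After op 5 (STO M1): stack=[180] mem=[0,5,0,0]
After op 6 (pop): stack=[empty] mem=[0,5,0,0]
After op 7 (push 11): stack=[11] mem=[0,5,0,0]
After op 8 (RCL M1): stack=[11,5] mem=[0,5,0,0]
After op 9 (pop): stack=[11] mem=[0,5,0,0]
After op 10 (RCL M1): stack=[11,5] mem=[0,5,0,0]
After op 11 (*): stack=[55] mem=[0,5,0,0]
After op 12 (pop): stack=[empty] mem=[0,5,0,0]
After op 13 (push 16): stack=[16] mem=[0,5,0,0]
After op 14 (push 10): stack=[16,10] mem=[0,5,0,0]

Answer: [16, 10]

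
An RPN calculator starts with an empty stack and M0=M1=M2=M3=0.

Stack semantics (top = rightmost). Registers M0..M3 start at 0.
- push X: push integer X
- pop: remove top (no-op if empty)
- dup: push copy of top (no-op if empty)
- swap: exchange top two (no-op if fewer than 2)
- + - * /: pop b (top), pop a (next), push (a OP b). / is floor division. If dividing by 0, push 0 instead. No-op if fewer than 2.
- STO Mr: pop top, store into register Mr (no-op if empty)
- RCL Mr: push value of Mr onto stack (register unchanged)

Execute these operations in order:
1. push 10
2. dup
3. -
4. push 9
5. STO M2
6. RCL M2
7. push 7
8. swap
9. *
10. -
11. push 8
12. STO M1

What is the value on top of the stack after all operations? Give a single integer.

After op 1 (push 10): stack=[10] mem=[0,0,0,0]
After op 2 (dup): stack=[10,10] mem=[0,0,0,0]
After op 3 (-): stack=[0] mem=[0,0,0,0]
After op 4 (push 9): stack=[0,9] mem=[0,0,0,0]
After op 5 (STO M2): stack=[0] mem=[0,0,9,0]
After op 6 (RCL M2): stack=[0,9] mem=[0,0,9,0]
After op 7 (push 7): stack=[0,9,7] mem=[0,0,9,0]
After op 8 (swap): stack=[0,7,9] mem=[0,0,9,0]
After op 9 (*): stack=[0,63] mem=[0,0,9,0]
After op 10 (-): stack=[-63] mem=[0,0,9,0]
After op 11 (push 8): stack=[-63,8] mem=[0,0,9,0]
After op 12 (STO M1): stack=[-63] mem=[0,8,9,0]

Answer: -63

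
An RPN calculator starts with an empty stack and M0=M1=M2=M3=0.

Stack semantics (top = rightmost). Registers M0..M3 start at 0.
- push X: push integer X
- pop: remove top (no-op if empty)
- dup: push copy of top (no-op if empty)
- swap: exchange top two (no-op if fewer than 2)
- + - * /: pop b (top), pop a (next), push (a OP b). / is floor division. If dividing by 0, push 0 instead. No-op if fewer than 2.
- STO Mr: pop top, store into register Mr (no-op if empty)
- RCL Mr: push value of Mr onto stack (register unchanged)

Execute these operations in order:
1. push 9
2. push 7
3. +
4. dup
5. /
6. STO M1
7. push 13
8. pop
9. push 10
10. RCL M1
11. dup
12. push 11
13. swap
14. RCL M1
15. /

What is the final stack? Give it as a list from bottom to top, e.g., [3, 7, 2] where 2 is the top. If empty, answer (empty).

Answer: [10, 1, 11, 1]

Derivation:
After op 1 (push 9): stack=[9] mem=[0,0,0,0]
After op 2 (push 7): stack=[9,7] mem=[0,0,0,0]
After op 3 (+): stack=[16] mem=[0,0,0,0]
After op 4 (dup): stack=[16,16] mem=[0,0,0,0]
After op 5 (/): stack=[1] mem=[0,0,0,0]
After op 6 (STO M1): stack=[empty] mem=[0,1,0,0]
After op 7 (push 13): stack=[13] mem=[0,1,0,0]
After op 8 (pop): stack=[empty] mem=[0,1,0,0]
After op 9 (push 10): stack=[10] mem=[0,1,0,0]
After op 10 (RCL M1): stack=[10,1] mem=[0,1,0,0]
After op 11 (dup): stack=[10,1,1] mem=[0,1,0,0]
After op 12 (push 11): stack=[10,1,1,11] mem=[0,1,0,0]
After op 13 (swap): stack=[10,1,11,1] mem=[0,1,0,0]
After op 14 (RCL M1): stack=[10,1,11,1,1] mem=[0,1,0,0]
After op 15 (/): stack=[10,1,11,1] mem=[0,1,0,0]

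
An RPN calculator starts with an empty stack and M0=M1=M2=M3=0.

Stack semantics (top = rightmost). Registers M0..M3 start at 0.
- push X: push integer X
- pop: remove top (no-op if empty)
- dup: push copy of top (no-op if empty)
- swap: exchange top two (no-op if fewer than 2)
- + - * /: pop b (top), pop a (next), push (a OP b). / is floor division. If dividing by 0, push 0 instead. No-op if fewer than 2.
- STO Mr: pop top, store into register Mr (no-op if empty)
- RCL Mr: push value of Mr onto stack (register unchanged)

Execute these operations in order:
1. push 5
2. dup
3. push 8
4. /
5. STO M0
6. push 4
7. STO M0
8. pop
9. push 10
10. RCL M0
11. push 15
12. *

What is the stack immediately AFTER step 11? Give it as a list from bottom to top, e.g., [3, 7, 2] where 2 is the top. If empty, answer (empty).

After op 1 (push 5): stack=[5] mem=[0,0,0,0]
After op 2 (dup): stack=[5,5] mem=[0,0,0,0]
After op 3 (push 8): stack=[5,5,8] mem=[0,0,0,0]
After op 4 (/): stack=[5,0] mem=[0,0,0,0]
After op 5 (STO M0): stack=[5] mem=[0,0,0,0]
After op 6 (push 4): stack=[5,4] mem=[0,0,0,0]
After op 7 (STO M0): stack=[5] mem=[4,0,0,0]
After op 8 (pop): stack=[empty] mem=[4,0,0,0]
After op 9 (push 10): stack=[10] mem=[4,0,0,0]
After op 10 (RCL M0): stack=[10,4] mem=[4,0,0,0]
After op 11 (push 15): stack=[10,4,15] mem=[4,0,0,0]

[10, 4, 15]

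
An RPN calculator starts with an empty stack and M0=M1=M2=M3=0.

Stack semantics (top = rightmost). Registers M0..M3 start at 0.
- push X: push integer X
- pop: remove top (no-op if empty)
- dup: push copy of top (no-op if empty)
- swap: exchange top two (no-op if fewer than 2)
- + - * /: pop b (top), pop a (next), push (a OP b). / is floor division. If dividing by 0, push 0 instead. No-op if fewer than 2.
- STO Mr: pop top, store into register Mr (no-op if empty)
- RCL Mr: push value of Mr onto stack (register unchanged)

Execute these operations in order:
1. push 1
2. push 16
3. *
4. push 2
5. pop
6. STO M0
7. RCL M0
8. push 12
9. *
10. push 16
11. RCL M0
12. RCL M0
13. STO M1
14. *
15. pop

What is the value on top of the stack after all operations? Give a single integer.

After op 1 (push 1): stack=[1] mem=[0,0,0,0]
After op 2 (push 16): stack=[1,16] mem=[0,0,0,0]
After op 3 (*): stack=[16] mem=[0,0,0,0]
After op 4 (push 2): stack=[16,2] mem=[0,0,0,0]
After op 5 (pop): stack=[16] mem=[0,0,0,0]
After op 6 (STO M0): stack=[empty] mem=[16,0,0,0]
After op 7 (RCL M0): stack=[16] mem=[16,0,0,0]
After op 8 (push 12): stack=[16,12] mem=[16,0,0,0]
After op 9 (*): stack=[192] mem=[16,0,0,0]
After op 10 (push 16): stack=[192,16] mem=[16,0,0,0]
After op 11 (RCL M0): stack=[192,16,16] mem=[16,0,0,0]
After op 12 (RCL M0): stack=[192,16,16,16] mem=[16,0,0,0]
After op 13 (STO M1): stack=[192,16,16] mem=[16,16,0,0]
After op 14 (*): stack=[192,256] mem=[16,16,0,0]
After op 15 (pop): stack=[192] mem=[16,16,0,0]

Answer: 192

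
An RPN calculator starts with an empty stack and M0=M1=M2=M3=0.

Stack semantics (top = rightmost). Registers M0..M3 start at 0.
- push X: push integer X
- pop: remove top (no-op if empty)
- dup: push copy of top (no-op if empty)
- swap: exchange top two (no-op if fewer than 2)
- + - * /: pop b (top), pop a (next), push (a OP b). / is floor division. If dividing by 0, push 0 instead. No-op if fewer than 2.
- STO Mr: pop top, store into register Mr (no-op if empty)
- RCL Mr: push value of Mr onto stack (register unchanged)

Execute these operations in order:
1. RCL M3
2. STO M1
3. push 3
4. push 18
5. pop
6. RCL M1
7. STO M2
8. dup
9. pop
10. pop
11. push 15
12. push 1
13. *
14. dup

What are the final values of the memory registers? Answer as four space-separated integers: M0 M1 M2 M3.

After op 1 (RCL M3): stack=[0] mem=[0,0,0,0]
After op 2 (STO M1): stack=[empty] mem=[0,0,0,0]
After op 3 (push 3): stack=[3] mem=[0,0,0,0]
After op 4 (push 18): stack=[3,18] mem=[0,0,0,0]
After op 5 (pop): stack=[3] mem=[0,0,0,0]
After op 6 (RCL M1): stack=[3,0] mem=[0,0,0,0]
After op 7 (STO M2): stack=[3] mem=[0,0,0,0]
After op 8 (dup): stack=[3,3] mem=[0,0,0,0]
After op 9 (pop): stack=[3] mem=[0,0,0,0]
After op 10 (pop): stack=[empty] mem=[0,0,0,0]
After op 11 (push 15): stack=[15] mem=[0,0,0,0]
After op 12 (push 1): stack=[15,1] mem=[0,0,0,0]
After op 13 (*): stack=[15] mem=[0,0,0,0]
After op 14 (dup): stack=[15,15] mem=[0,0,0,0]

Answer: 0 0 0 0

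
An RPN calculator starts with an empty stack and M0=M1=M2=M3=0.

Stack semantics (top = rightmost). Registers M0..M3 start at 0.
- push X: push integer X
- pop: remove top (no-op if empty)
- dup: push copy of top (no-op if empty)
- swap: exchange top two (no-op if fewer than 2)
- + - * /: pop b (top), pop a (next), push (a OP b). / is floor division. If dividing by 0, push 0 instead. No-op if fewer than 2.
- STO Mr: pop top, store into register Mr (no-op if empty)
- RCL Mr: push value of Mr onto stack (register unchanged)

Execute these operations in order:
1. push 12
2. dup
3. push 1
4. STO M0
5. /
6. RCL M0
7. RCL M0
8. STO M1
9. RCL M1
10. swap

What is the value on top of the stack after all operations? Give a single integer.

Answer: 1

Derivation:
After op 1 (push 12): stack=[12] mem=[0,0,0,0]
After op 2 (dup): stack=[12,12] mem=[0,0,0,0]
After op 3 (push 1): stack=[12,12,1] mem=[0,0,0,0]
After op 4 (STO M0): stack=[12,12] mem=[1,0,0,0]
After op 5 (/): stack=[1] mem=[1,0,0,0]
After op 6 (RCL M0): stack=[1,1] mem=[1,0,0,0]
After op 7 (RCL M0): stack=[1,1,1] mem=[1,0,0,0]
After op 8 (STO M1): stack=[1,1] mem=[1,1,0,0]
After op 9 (RCL M1): stack=[1,1,1] mem=[1,1,0,0]
After op 10 (swap): stack=[1,1,1] mem=[1,1,0,0]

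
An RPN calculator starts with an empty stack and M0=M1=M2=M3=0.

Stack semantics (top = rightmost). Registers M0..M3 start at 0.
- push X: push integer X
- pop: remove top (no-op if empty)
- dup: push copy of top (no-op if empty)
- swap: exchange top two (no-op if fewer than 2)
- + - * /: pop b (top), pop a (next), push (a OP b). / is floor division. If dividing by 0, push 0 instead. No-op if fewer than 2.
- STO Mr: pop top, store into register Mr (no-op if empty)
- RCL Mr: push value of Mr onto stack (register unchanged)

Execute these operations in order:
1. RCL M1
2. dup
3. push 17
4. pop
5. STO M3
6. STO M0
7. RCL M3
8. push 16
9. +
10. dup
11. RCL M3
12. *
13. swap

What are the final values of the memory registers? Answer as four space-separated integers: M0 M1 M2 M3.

Answer: 0 0 0 0

Derivation:
After op 1 (RCL M1): stack=[0] mem=[0,0,0,0]
After op 2 (dup): stack=[0,0] mem=[0,0,0,0]
After op 3 (push 17): stack=[0,0,17] mem=[0,0,0,0]
After op 4 (pop): stack=[0,0] mem=[0,0,0,0]
After op 5 (STO M3): stack=[0] mem=[0,0,0,0]
After op 6 (STO M0): stack=[empty] mem=[0,0,0,0]
After op 7 (RCL M3): stack=[0] mem=[0,0,0,0]
After op 8 (push 16): stack=[0,16] mem=[0,0,0,0]
After op 9 (+): stack=[16] mem=[0,0,0,0]
After op 10 (dup): stack=[16,16] mem=[0,0,0,0]
After op 11 (RCL M3): stack=[16,16,0] mem=[0,0,0,0]
After op 12 (*): stack=[16,0] mem=[0,0,0,0]
After op 13 (swap): stack=[0,16] mem=[0,0,0,0]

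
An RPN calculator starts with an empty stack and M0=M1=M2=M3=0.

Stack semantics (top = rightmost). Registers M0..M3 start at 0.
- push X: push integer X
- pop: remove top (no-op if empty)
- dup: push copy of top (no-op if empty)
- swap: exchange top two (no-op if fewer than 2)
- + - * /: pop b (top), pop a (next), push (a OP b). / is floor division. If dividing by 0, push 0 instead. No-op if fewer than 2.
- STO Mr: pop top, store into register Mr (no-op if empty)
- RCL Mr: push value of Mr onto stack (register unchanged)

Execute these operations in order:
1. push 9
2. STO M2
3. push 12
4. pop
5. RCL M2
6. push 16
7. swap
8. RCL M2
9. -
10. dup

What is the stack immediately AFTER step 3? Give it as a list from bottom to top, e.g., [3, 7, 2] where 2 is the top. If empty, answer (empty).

After op 1 (push 9): stack=[9] mem=[0,0,0,0]
After op 2 (STO M2): stack=[empty] mem=[0,0,9,0]
After op 3 (push 12): stack=[12] mem=[0,0,9,0]

[12]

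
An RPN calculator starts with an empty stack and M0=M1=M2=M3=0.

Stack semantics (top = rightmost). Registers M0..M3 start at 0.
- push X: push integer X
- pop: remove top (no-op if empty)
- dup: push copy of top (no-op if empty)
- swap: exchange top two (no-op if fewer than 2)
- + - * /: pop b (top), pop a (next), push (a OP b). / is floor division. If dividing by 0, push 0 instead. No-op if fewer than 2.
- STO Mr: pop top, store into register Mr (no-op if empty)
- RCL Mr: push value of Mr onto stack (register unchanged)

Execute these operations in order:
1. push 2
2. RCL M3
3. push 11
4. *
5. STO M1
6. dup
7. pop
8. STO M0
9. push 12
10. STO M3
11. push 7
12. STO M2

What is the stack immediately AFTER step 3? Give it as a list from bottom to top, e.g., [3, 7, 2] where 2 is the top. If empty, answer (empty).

After op 1 (push 2): stack=[2] mem=[0,0,0,0]
After op 2 (RCL M3): stack=[2,0] mem=[0,0,0,0]
After op 3 (push 11): stack=[2,0,11] mem=[0,0,0,0]

[2, 0, 11]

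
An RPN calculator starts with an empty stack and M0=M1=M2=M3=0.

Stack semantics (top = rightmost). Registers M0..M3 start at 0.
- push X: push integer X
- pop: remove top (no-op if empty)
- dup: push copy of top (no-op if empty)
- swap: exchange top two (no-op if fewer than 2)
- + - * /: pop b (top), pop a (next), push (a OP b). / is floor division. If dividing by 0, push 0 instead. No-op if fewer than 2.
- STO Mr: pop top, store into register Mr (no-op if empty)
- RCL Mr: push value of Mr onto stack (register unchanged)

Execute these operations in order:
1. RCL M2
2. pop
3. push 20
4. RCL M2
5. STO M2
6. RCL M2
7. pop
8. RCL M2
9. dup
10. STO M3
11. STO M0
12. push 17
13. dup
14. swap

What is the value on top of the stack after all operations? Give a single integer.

After op 1 (RCL M2): stack=[0] mem=[0,0,0,0]
After op 2 (pop): stack=[empty] mem=[0,0,0,0]
After op 3 (push 20): stack=[20] mem=[0,0,0,0]
After op 4 (RCL M2): stack=[20,0] mem=[0,0,0,0]
After op 5 (STO M2): stack=[20] mem=[0,0,0,0]
After op 6 (RCL M2): stack=[20,0] mem=[0,0,0,0]
After op 7 (pop): stack=[20] mem=[0,0,0,0]
After op 8 (RCL M2): stack=[20,0] mem=[0,0,0,0]
After op 9 (dup): stack=[20,0,0] mem=[0,0,0,0]
After op 10 (STO M3): stack=[20,0] mem=[0,0,0,0]
After op 11 (STO M0): stack=[20] mem=[0,0,0,0]
After op 12 (push 17): stack=[20,17] mem=[0,0,0,0]
After op 13 (dup): stack=[20,17,17] mem=[0,0,0,0]
After op 14 (swap): stack=[20,17,17] mem=[0,0,0,0]

Answer: 17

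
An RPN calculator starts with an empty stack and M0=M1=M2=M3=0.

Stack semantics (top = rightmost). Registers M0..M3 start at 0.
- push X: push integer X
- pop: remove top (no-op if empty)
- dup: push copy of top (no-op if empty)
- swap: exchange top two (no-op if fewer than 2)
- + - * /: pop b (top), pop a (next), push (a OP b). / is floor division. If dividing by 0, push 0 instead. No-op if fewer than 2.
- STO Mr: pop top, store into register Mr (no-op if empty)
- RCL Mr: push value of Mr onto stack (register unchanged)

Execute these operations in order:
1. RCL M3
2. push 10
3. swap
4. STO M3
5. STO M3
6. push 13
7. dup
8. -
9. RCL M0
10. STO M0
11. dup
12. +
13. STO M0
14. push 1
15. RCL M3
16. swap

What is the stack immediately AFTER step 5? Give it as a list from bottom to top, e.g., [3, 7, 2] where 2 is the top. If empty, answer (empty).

After op 1 (RCL M3): stack=[0] mem=[0,0,0,0]
After op 2 (push 10): stack=[0,10] mem=[0,0,0,0]
After op 3 (swap): stack=[10,0] mem=[0,0,0,0]
After op 4 (STO M3): stack=[10] mem=[0,0,0,0]
After op 5 (STO M3): stack=[empty] mem=[0,0,0,10]

(empty)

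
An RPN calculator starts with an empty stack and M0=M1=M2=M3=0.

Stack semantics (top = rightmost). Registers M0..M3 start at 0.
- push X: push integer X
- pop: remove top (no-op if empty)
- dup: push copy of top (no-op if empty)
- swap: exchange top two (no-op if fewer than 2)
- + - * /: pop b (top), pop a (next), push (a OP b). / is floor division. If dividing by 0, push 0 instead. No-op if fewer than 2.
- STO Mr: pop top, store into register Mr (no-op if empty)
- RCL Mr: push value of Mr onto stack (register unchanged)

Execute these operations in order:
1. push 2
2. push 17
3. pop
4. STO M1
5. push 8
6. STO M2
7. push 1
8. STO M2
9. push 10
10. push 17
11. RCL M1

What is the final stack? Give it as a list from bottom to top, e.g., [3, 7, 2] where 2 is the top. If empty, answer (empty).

Answer: [10, 17, 2]

Derivation:
After op 1 (push 2): stack=[2] mem=[0,0,0,0]
After op 2 (push 17): stack=[2,17] mem=[0,0,0,0]
After op 3 (pop): stack=[2] mem=[0,0,0,0]
After op 4 (STO M1): stack=[empty] mem=[0,2,0,0]
After op 5 (push 8): stack=[8] mem=[0,2,0,0]
After op 6 (STO M2): stack=[empty] mem=[0,2,8,0]
After op 7 (push 1): stack=[1] mem=[0,2,8,0]
After op 8 (STO M2): stack=[empty] mem=[0,2,1,0]
After op 9 (push 10): stack=[10] mem=[0,2,1,0]
After op 10 (push 17): stack=[10,17] mem=[0,2,1,0]
After op 11 (RCL M1): stack=[10,17,2] mem=[0,2,1,0]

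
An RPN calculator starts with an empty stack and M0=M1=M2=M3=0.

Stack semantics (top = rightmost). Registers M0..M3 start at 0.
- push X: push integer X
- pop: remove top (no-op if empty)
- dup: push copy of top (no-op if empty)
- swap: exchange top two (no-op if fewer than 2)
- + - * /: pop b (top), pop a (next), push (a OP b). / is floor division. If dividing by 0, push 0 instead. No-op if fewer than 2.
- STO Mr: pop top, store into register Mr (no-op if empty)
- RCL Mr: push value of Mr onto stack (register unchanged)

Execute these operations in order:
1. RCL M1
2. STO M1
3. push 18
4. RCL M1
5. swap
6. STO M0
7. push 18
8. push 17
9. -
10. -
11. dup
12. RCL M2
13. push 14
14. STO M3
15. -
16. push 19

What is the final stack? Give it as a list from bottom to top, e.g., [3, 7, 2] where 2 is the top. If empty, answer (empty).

After op 1 (RCL M1): stack=[0] mem=[0,0,0,0]
After op 2 (STO M1): stack=[empty] mem=[0,0,0,0]
After op 3 (push 18): stack=[18] mem=[0,0,0,0]
After op 4 (RCL M1): stack=[18,0] mem=[0,0,0,0]
After op 5 (swap): stack=[0,18] mem=[0,0,0,0]
After op 6 (STO M0): stack=[0] mem=[18,0,0,0]
After op 7 (push 18): stack=[0,18] mem=[18,0,0,0]
After op 8 (push 17): stack=[0,18,17] mem=[18,0,0,0]
After op 9 (-): stack=[0,1] mem=[18,0,0,0]
After op 10 (-): stack=[-1] mem=[18,0,0,0]
After op 11 (dup): stack=[-1,-1] mem=[18,0,0,0]
After op 12 (RCL M2): stack=[-1,-1,0] mem=[18,0,0,0]
After op 13 (push 14): stack=[-1,-1,0,14] mem=[18,0,0,0]
After op 14 (STO M3): stack=[-1,-1,0] mem=[18,0,0,14]
After op 15 (-): stack=[-1,-1] mem=[18,0,0,14]
After op 16 (push 19): stack=[-1,-1,19] mem=[18,0,0,14]

Answer: [-1, -1, 19]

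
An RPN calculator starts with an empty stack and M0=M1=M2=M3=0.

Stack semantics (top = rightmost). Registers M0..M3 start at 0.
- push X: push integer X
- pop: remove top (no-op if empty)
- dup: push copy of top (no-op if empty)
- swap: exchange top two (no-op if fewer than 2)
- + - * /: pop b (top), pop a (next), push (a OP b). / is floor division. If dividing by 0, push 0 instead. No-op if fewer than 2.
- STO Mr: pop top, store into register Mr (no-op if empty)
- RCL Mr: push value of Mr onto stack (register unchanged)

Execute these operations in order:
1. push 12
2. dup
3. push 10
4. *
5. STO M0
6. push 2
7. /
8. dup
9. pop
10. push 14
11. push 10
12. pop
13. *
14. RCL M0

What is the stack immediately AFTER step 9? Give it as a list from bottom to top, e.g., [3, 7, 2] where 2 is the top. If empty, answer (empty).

After op 1 (push 12): stack=[12] mem=[0,0,0,0]
After op 2 (dup): stack=[12,12] mem=[0,0,0,0]
After op 3 (push 10): stack=[12,12,10] mem=[0,0,0,0]
After op 4 (*): stack=[12,120] mem=[0,0,0,0]
After op 5 (STO M0): stack=[12] mem=[120,0,0,0]
After op 6 (push 2): stack=[12,2] mem=[120,0,0,0]
After op 7 (/): stack=[6] mem=[120,0,0,0]
After op 8 (dup): stack=[6,6] mem=[120,0,0,0]
After op 9 (pop): stack=[6] mem=[120,0,0,0]

[6]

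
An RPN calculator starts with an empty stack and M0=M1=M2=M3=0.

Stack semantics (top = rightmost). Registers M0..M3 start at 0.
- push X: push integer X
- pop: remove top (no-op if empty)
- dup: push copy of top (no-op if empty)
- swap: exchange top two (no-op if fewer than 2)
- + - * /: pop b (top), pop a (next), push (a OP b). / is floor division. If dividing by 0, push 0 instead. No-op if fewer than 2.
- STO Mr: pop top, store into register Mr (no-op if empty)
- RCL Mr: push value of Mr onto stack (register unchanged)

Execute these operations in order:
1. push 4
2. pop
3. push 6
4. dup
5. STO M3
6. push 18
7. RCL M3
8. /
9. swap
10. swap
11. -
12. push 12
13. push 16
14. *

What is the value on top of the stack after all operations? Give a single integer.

After op 1 (push 4): stack=[4] mem=[0,0,0,0]
After op 2 (pop): stack=[empty] mem=[0,0,0,0]
After op 3 (push 6): stack=[6] mem=[0,0,0,0]
After op 4 (dup): stack=[6,6] mem=[0,0,0,0]
After op 5 (STO M3): stack=[6] mem=[0,0,0,6]
After op 6 (push 18): stack=[6,18] mem=[0,0,0,6]
After op 7 (RCL M3): stack=[6,18,6] mem=[0,0,0,6]
After op 8 (/): stack=[6,3] mem=[0,0,0,6]
After op 9 (swap): stack=[3,6] mem=[0,0,0,6]
After op 10 (swap): stack=[6,3] mem=[0,0,0,6]
After op 11 (-): stack=[3] mem=[0,0,0,6]
After op 12 (push 12): stack=[3,12] mem=[0,0,0,6]
After op 13 (push 16): stack=[3,12,16] mem=[0,0,0,6]
After op 14 (*): stack=[3,192] mem=[0,0,0,6]

Answer: 192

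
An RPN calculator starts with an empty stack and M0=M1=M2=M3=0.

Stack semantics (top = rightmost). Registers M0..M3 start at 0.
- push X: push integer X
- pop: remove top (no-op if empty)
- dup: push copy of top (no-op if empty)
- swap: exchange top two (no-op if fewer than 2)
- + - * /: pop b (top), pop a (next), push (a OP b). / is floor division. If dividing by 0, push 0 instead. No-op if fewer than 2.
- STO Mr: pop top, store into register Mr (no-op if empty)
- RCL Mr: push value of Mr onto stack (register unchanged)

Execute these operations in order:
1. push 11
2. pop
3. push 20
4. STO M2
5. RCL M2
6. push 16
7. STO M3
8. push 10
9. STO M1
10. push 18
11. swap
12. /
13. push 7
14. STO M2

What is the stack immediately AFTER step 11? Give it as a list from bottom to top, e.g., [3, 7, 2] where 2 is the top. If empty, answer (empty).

After op 1 (push 11): stack=[11] mem=[0,0,0,0]
After op 2 (pop): stack=[empty] mem=[0,0,0,0]
After op 3 (push 20): stack=[20] mem=[0,0,0,0]
After op 4 (STO M2): stack=[empty] mem=[0,0,20,0]
After op 5 (RCL M2): stack=[20] mem=[0,0,20,0]
After op 6 (push 16): stack=[20,16] mem=[0,0,20,0]
After op 7 (STO M3): stack=[20] mem=[0,0,20,16]
After op 8 (push 10): stack=[20,10] mem=[0,0,20,16]
After op 9 (STO M1): stack=[20] mem=[0,10,20,16]
After op 10 (push 18): stack=[20,18] mem=[0,10,20,16]
After op 11 (swap): stack=[18,20] mem=[0,10,20,16]

[18, 20]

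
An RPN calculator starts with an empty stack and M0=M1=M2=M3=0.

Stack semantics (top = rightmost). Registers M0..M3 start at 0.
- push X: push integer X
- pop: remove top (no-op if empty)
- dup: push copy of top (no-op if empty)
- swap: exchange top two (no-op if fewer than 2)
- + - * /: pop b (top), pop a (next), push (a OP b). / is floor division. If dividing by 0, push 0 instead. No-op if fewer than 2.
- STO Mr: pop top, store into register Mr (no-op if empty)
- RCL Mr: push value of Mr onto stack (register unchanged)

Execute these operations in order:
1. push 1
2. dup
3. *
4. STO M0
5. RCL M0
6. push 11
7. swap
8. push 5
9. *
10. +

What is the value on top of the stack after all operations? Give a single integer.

After op 1 (push 1): stack=[1] mem=[0,0,0,0]
After op 2 (dup): stack=[1,1] mem=[0,0,0,0]
After op 3 (*): stack=[1] mem=[0,0,0,0]
After op 4 (STO M0): stack=[empty] mem=[1,0,0,0]
After op 5 (RCL M0): stack=[1] mem=[1,0,0,0]
After op 6 (push 11): stack=[1,11] mem=[1,0,0,0]
After op 7 (swap): stack=[11,1] mem=[1,0,0,0]
After op 8 (push 5): stack=[11,1,5] mem=[1,0,0,0]
After op 9 (*): stack=[11,5] mem=[1,0,0,0]
After op 10 (+): stack=[16] mem=[1,0,0,0]

Answer: 16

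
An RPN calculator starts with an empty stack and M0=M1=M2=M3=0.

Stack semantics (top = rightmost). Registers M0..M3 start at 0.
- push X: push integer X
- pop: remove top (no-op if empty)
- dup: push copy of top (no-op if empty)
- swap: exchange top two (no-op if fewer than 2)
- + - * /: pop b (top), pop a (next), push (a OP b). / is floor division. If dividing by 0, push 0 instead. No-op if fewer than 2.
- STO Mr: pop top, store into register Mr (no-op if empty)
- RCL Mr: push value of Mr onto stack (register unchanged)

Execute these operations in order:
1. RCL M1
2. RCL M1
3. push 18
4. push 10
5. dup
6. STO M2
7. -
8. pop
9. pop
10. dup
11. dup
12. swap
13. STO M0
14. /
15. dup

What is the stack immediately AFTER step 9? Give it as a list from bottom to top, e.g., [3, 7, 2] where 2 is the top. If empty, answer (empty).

After op 1 (RCL M1): stack=[0] mem=[0,0,0,0]
After op 2 (RCL M1): stack=[0,0] mem=[0,0,0,0]
After op 3 (push 18): stack=[0,0,18] mem=[0,0,0,0]
After op 4 (push 10): stack=[0,0,18,10] mem=[0,0,0,0]
After op 5 (dup): stack=[0,0,18,10,10] mem=[0,0,0,0]
After op 6 (STO M2): stack=[0,0,18,10] mem=[0,0,10,0]
After op 7 (-): stack=[0,0,8] mem=[0,0,10,0]
After op 8 (pop): stack=[0,0] mem=[0,0,10,0]
After op 9 (pop): stack=[0] mem=[0,0,10,0]

[0]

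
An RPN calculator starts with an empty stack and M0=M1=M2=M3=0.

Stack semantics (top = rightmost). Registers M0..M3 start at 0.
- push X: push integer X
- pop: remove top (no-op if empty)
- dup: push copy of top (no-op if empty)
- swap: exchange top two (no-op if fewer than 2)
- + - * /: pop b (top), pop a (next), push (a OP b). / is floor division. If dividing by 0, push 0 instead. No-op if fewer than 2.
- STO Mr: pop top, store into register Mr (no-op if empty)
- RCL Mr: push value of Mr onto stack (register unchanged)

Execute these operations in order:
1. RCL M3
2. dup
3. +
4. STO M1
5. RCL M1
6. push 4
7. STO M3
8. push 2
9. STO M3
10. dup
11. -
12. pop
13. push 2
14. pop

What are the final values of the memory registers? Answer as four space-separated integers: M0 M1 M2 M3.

Answer: 0 0 0 2

Derivation:
After op 1 (RCL M3): stack=[0] mem=[0,0,0,0]
After op 2 (dup): stack=[0,0] mem=[0,0,0,0]
After op 3 (+): stack=[0] mem=[0,0,0,0]
After op 4 (STO M1): stack=[empty] mem=[0,0,0,0]
After op 5 (RCL M1): stack=[0] mem=[0,0,0,0]
After op 6 (push 4): stack=[0,4] mem=[0,0,0,0]
After op 7 (STO M3): stack=[0] mem=[0,0,0,4]
After op 8 (push 2): stack=[0,2] mem=[0,0,0,4]
After op 9 (STO M3): stack=[0] mem=[0,0,0,2]
After op 10 (dup): stack=[0,0] mem=[0,0,0,2]
After op 11 (-): stack=[0] mem=[0,0,0,2]
After op 12 (pop): stack=[empty] mem=[0,0,0,2]
After op 13 (push 2): stack=[2] mem=[0,0,0,2]
After op 14 (pop): stack=[empty] mem=[0,0,0,2]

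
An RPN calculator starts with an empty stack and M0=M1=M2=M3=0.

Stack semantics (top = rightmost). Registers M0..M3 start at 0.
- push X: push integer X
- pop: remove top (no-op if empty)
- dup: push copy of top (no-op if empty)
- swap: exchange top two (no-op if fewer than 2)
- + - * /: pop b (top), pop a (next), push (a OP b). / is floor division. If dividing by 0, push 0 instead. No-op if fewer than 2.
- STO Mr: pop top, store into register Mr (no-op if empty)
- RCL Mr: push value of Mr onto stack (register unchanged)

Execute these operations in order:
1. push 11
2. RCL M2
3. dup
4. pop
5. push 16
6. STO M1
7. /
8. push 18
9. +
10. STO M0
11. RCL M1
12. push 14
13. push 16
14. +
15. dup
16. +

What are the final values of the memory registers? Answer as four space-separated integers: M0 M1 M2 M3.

After op 1 (push 11): stack=[11] mem=[0,0,0,0]
After op 2 (RCL M2): stack=[11,0] mem=[0,0,0,0]
After op 3 (dup): stack=[11,0,0] mem=[0,0,0,0]
After op 4 (pop): stack=[11,0] mem=[0,0,0,0]
After op 5 (push 16): stack=[11,0,16] mem=[0,0,0,0]
After op 6 (STO M1): stack=[11,0] mem=[0,16,0,0]
After op 7 (/): stack=[0] mem=[0,16,0,0]
After op 8 (push 18): stack=[0,18] mem=[0,16,0,0]
After op 9 (+): stack=[18] mem=[0,16,0,0]
After op 10 (STO M0): stack=[empty] mem=[18,16,0,0]
After op 11 (RCL M1): stack=[16] mem=[18,16,0,0]
After op 12 (push 14): stack=[16,14] mem=[18,16,0,0]
After op 13 (push 16): stack=[16,14,16] mem=[18,16,0,0]
After op 14 (+): stack=[16,30] mem=[18,16,0,0]
After op 15 (dup): stack=[16,30,30] mem=[18,16,0,0]
After op 16 (+): stack=[16,60] mem=[18,16,0,0]

Answer: 18 16 0 0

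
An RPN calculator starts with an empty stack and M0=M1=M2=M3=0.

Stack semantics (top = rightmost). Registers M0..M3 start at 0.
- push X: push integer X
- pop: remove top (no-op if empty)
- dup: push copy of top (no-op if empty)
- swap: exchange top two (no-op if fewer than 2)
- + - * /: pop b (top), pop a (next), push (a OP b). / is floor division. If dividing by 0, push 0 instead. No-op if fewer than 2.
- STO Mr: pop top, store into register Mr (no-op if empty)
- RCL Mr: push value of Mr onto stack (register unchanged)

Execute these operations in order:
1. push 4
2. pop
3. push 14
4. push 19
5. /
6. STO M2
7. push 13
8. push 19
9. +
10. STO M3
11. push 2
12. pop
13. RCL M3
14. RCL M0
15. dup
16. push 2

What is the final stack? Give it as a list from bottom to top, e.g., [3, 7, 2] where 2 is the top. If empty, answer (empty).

After op 1 (push 4): stack=[4] mem=[0,0,0,0]
After op 2 (pop): stack=[empty] mem=[0,0,0,0]
After op 3 (push 14): stack=[14] mem=[0,0,0,0]
After op 4 (push 19): stack=[14,19] mem=[0,0,0,0]
After op 5 (/): stack=[0] mem=[0,0,0,0]
After op 6 (STO M2): stack=[empty] mem=[0,0,0,0]
After op 7 (push 13): stack=[13] mem=[0,0,0,0]
After op 8 (push 19): stack=[13,19] mem=[0,0,0,0]
After op 9 (+): stack=[32] mem=[0,0,0,0]
After op 10 (STO M3): stack=[empty] mem=[0,0,0,32]
After op 11 (push 2): stack=[2] mem=[0,0,0,32]
After op 12 (pop): stack=[empty] mem=[0,0,0,32]
After op 13 (RCL M3): stack=[32] mem=[0,0,0,32]
After op 14 (RCL M0): stack=[32,0] mem=[0,0,0,32]
After op 15 (dup): stack=[32,0,0] mem=[0,0,0,32]
After op 16 (push 2): stack=[32,0,0,2] mem=[0,0,0,32]

Answer: [32, 0, 0, 2]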